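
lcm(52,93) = 4836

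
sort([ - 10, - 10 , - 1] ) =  [-10, - 10, - 1 ] 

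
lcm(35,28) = 140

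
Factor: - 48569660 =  - 2^2*5^1*113^1*21491^1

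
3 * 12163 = 36489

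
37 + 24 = 61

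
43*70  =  3010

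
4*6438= 25752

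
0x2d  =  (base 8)55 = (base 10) 45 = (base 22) 21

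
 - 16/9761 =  - 16/9761 = - 0.00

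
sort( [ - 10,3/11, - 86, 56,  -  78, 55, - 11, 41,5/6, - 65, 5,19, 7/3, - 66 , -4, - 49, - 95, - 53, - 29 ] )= [ - 95, - 86,  -  78, - 66, - 65, -53, -49, - 29, - 11, - 10, - 4, 3/11, 5/6, 7/3,5, 19 , 41,55, 56 ]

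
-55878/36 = - 9313/6 = -1552.17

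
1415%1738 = 1415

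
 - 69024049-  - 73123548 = 4099499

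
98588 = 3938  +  94650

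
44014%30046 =13968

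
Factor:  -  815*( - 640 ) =2^7*5^2*163^1= 521600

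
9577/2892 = 3 + 901/2892= 3.31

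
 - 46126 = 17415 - 63541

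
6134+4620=10754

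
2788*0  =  0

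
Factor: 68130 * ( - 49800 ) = -2^4  *3^3*5^3*83^1*757^1 = - 3392874000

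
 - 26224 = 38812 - 65036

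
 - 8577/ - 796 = 10+617/796 = 10.78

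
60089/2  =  30044 + 1/2 = 30044.50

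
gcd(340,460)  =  20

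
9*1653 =14877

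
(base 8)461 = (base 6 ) 1225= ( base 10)305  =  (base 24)CH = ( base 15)155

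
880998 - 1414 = 879584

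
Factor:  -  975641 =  - 139^1*7019^1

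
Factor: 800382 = 2^1*3^1*11^1*67^1*181^1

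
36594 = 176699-140105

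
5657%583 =410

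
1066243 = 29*36767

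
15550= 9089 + 6461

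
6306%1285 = 1166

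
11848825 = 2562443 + 9286382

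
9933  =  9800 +133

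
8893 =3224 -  - 5669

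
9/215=9/215 = 0.04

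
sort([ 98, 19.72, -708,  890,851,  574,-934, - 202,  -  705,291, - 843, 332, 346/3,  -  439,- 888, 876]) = [ - 934,-888, -843, - 708,  -  705, - 439, -202, 19.72, 98, 346/3, 291, 332, 574, 851, 876, 890] 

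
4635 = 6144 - 1509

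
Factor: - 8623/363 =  - 3^( - 1)*11^(- 2)*8623^1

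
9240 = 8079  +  1161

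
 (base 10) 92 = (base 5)332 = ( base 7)161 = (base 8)134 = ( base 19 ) 4G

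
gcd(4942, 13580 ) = 14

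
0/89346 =0 = 0.00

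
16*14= 224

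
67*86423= 5790341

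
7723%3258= 1207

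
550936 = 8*68867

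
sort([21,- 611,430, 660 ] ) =[- 611 , 21,  430,660 ] 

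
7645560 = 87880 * 87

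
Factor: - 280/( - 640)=7/16 = 2^( -4 ) *7^1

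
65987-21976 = 44011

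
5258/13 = 404 +6/13 = 404.46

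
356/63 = 356/63 = 5.65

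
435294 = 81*5374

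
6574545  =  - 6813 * (-965)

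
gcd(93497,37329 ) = 1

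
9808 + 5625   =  15433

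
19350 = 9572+9778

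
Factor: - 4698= -2^1 * 3^4 * 29^1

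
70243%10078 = 9775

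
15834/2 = 7917 = 7917.00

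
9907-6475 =3432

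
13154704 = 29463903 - 16309199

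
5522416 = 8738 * 632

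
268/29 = 268/29=9.24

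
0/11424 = 0 =0.00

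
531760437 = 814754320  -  282993883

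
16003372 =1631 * 9812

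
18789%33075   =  18789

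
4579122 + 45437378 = 50016500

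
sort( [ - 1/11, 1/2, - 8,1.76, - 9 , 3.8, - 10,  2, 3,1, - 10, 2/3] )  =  [ - 10,-10, - 9,  -  8, - 1/11, 1/2,2/3,1, 1.76, 2, 3, 3.8]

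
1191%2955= 1191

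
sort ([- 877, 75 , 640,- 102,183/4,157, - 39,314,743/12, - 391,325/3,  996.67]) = [ - 877,-391,-102,-39 , 183/4,743/12,75, 325/3,157, 314,640, 996.67]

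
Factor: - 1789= - 1789^1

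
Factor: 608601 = 3^1*7^1*73^1*397^1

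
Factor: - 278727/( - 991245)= 5^( - 1 )*53^1*1753^1 * 66083^(  -  1 ) =92909/330415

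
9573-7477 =2096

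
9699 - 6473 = 3226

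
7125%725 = 600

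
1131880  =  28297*40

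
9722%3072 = 506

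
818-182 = 636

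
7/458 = 7/458 =0.02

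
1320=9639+-8319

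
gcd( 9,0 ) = 9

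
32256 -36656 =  -4400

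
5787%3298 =2489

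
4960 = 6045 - 1085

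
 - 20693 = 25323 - 46016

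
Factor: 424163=424163^1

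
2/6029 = 2/6029 = 0.00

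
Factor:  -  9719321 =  - 29^1*335149^1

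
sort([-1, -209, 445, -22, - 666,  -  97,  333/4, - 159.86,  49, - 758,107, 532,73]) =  [ - 758, - 666, - 209, - 159.86, - 97, - 22, - 1,49,73, 333/4,  107,  445  ,  532 ] 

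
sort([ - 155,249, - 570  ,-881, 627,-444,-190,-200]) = [- 881,-570, - 444, - 200,- 190, - 155,249,627]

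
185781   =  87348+98433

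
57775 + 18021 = 75796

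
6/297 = 2/99  =  0.02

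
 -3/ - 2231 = 3/2231 = 0.00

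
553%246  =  61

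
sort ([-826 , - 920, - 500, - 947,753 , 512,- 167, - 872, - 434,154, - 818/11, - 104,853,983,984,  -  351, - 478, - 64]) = [ - 947,-920, - 872 , - 826, - 500, - 478, - 434,  -  351, - 167, - 104, - 818/11, - 64,  154, 512, 753,853, 983,  984 ]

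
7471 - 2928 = 4543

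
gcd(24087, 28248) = 3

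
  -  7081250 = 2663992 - 9745242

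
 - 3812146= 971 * ( - 3926 )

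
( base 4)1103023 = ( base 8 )12313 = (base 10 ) 5323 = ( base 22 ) ALL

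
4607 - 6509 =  - 1902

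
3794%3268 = 526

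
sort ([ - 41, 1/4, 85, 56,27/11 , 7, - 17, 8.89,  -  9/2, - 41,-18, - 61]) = [ - 61, - 41, - 41,-18, - 17, - 9/2, 1/4, 27/11,  7, 8.89 , 56, 85]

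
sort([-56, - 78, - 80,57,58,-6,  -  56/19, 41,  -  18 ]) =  [  -  80 , - 78, - 56,-18,- 6 ,  -  56/19, 41, 57,58 ] 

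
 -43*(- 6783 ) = 291669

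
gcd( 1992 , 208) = 8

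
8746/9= 8746/9 =971.78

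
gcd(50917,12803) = 59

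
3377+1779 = 5156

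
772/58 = 13 + 9/29 = 13.31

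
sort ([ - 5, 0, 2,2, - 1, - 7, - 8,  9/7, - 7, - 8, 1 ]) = [ - 8, - 8, - 7, - 7,  -  5, - 1,  0,1, 9/7,2,2]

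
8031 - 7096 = 935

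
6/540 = 1/90  =  0.01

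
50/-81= -1 + 31/81 =- 0.62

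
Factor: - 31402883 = -191^1*164413^1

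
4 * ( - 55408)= - 221632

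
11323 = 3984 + 7339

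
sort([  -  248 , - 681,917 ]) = [-681, - 248, 917] 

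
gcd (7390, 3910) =10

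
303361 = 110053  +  193308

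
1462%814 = 648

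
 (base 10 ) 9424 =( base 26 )doc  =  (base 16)24d0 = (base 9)13831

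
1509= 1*1509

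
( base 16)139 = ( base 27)BG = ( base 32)9p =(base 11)265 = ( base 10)313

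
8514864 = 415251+8099613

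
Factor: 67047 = 3^1*22349^1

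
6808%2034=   706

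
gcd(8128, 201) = 1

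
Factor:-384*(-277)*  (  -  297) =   -  31591296 = -2^7*3^4*11^1*277^1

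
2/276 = 1/138 = 0.01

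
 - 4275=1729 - 6004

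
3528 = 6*588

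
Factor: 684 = 2^2* 3^2*19^1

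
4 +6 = 10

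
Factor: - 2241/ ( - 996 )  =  9/4 = 2^(- 2)*3^2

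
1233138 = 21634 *57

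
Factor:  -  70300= - 2^2*5^2 *19^1  *37^1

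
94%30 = 4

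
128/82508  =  32/20627 = 0.00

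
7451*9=67059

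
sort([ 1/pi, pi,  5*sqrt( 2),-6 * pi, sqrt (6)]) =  [ - 6*pi, 1/pi , sqrt( 6), pi, 5*sqrt( 2)] 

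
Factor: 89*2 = 178=2^1 * 89^1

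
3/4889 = 3/4889 = 0.00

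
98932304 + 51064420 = 149996724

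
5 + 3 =8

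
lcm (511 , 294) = 21462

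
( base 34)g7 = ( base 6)2315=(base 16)227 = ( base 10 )551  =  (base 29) j0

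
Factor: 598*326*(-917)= -2^2 * 7^1*13^1*23^1*131^1*163^1 = - 178767316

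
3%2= 1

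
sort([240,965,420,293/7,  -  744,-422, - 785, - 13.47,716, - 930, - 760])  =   [ -930, - 785, - 760, - 744,  -  422,-13.47, 293/7, 240,420,716,  965 ] 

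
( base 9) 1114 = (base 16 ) 337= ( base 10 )823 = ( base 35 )ni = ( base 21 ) 1I4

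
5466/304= 17 + 149/152 = 17.98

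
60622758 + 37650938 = 98273696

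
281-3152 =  - 2871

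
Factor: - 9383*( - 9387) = 88078221= 3^2*7^1*11^1*149^1*853^1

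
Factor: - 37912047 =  - 3^1*3529^1*3581^1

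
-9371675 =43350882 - 52722557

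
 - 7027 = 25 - 7052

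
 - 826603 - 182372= - 1008975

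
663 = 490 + 173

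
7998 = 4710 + 3288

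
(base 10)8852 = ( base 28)B84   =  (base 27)C3N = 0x2294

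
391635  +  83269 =474904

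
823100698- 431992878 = 391107820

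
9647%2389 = 91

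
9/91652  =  9/91652 =0.00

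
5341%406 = 63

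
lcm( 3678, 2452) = 7356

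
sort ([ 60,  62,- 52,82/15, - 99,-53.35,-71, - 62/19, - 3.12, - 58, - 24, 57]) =[ - 99, - 71, - 58,-53.35, - 52, - 24,-62/19, - 3.12,82/15 , 57 , 60,62]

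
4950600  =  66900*74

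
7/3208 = 7/3208 = 0.00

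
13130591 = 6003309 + 7127282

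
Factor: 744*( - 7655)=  - 5695320 = - 2^3 * 3^1*5^1*31^1*1531^1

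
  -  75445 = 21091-96536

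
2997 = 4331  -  1334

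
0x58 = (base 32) 2O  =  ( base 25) 3D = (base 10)88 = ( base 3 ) 10021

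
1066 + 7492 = 8558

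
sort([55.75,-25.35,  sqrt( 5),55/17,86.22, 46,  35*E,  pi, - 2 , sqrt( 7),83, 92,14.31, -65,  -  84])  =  [  -  84, - 65, - 25.35, - 2,sqrt(5 ),sqrt(7 ), pi, 55/17,14.31,46, 55.75,83,86.22,92, 35*E]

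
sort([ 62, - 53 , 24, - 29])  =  [ - 53, - 29, 24,62]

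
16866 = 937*18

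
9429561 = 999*9439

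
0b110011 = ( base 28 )1N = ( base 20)2B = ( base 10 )51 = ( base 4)303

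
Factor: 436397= 13^1 * 33569^1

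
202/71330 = 101/35665 =0.00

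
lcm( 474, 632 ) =1896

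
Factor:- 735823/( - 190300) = 66893/17300=2^(  -  2) * 5^( - 2)*151^1*173^ ( - 1) * 443^1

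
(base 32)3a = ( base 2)1101010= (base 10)106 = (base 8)152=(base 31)3D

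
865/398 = 865/398 = 2.17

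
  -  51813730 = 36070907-87884637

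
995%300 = 95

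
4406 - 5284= - 878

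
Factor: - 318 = -2^1*3^1*53^1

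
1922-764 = 1158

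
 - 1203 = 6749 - 7952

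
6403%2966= 471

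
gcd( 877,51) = 1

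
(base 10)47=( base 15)32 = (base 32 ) 1F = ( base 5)142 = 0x2F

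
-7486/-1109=7486/1109= 6.75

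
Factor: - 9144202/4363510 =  - 4572101/2181755 = - 5^(-1 )*23^1*137^1*163^( - 1 ) *1451^1*2677^( - 1 ) 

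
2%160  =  2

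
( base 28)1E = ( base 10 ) 42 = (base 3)1120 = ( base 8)52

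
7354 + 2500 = 9854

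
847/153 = 5 + 82/153 = 5.54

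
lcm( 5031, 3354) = 10062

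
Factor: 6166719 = 3^3*13^1*17569^1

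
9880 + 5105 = 14985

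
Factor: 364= 2^2*7^1*13^1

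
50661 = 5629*9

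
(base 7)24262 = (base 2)1100010101100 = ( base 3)22122221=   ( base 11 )4822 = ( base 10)6316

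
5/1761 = 5/1761 = 0.00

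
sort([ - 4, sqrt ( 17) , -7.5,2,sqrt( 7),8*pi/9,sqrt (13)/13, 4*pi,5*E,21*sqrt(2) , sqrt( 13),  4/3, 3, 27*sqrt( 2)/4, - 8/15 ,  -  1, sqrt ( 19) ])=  [ - 7.5,  -  4, - 1, - 8/15 , sqrt( 13 ) /13,  4/3,2,sqrt( 7),8*pi/9,3,sqrt( 13),  sqrt( 17), sqrt(19),  27*sqrt(2 ) /4 , 4*pi,5*E,21 * sqrt( 2)] 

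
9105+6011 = 15116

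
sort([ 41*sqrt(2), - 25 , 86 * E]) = [ - 25,41*sqrt(2),86*E]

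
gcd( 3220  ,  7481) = 1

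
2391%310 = 221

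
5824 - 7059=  - 1235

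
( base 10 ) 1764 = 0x6e4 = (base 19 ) 4gg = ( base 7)5100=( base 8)3344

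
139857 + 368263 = 508120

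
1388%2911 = 1388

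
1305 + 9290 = 10595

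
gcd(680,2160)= 40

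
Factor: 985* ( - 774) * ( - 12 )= 9148680 = 2^3*3^3 * 5^1 * 43^1*197^1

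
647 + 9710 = 10357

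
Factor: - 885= - 3^1*5^1*59^1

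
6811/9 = 6811/9 = 756.78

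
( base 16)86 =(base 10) 134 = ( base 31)4A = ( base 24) 5E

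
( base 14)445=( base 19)269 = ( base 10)845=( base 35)o5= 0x34D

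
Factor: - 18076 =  - 2^2*4519^1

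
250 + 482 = 732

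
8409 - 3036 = 5373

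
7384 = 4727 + 2657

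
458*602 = 275716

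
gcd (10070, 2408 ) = 2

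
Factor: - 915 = -3^1*5^1*61^1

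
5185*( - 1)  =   - 5185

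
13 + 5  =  18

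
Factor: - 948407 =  - 948407^1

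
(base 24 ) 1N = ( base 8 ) 57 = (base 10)47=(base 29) 1I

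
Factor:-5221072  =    -  2^4*179^1*1823^1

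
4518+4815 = 9333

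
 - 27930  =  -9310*3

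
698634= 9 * 77626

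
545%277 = 268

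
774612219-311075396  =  463536823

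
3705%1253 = 1199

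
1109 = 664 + 445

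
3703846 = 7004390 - 3300544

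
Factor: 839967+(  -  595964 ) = 244003 = 244003^1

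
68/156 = 17/39 = 0.44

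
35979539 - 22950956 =13028583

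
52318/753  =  69+361/753 = 69.48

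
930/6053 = 930/6053 = 0.15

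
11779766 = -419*(-28114 )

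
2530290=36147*70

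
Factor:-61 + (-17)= - 2^1*3^1 * 13^1=-78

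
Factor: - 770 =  - 2^1*5^1*7^1*11^1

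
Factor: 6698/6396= 3349/3198 = 2^( - 1 ) * 3^( - 1)*13^ (  -  1)*17^1*41^ ( - 1)*197^1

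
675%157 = 47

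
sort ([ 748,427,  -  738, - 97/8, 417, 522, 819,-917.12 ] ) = [ - 917.12, - 738, - 97/8 , 417,427,  522,748 , 819]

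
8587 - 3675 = 4912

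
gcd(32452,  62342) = 854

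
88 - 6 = 82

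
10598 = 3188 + 7410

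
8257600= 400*20644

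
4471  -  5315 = -844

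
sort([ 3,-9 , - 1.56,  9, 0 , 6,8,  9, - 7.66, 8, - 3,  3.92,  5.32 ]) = [ - 9 ,-7.66,  -  3, - 1.56,0,3,3.92,5.32 , 6,8,  8, 9 , 9 ] 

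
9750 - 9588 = 162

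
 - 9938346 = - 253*39282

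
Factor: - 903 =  - 3^1 * 7^1 * 43^1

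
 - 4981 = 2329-7310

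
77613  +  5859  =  83472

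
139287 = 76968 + 62319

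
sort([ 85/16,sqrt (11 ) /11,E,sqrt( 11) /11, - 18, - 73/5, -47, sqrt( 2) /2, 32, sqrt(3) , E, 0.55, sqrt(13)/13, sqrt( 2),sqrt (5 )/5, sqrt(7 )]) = [-47, - 18,-73/5, sqrt( 13 )/13, sqrt ( 11)/11, sqrt(11 ) /11, sqrt(5)/5, 0.55, sqrt ( 2 )/2, sqrt(2), sqrt( 3 ), sqrt( 7), E, E, 85/16, 32 ] 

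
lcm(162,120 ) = 3240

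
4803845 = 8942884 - 4139039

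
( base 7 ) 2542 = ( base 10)961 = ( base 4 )33001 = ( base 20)281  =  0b1111000001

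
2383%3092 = 2383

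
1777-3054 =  - 1277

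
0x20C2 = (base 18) 17fg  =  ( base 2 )10000011000010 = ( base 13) 3A81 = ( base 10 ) 8386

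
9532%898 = 552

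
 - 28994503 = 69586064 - 98580567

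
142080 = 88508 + 53572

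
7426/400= 3713/200 =18.57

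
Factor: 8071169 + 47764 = 8118933 = 3^1*281^1*9631^1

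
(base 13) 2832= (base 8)13233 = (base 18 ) hf9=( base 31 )60L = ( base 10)5787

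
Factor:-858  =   - 2^1*3^1 * 11^1  *13^1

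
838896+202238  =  1041134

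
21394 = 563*38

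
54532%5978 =730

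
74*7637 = 565138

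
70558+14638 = 85196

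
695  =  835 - 140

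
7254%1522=1166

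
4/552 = 1/138 = 0.01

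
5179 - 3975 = 1204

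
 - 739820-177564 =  -917384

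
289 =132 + 157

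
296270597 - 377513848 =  - 81243251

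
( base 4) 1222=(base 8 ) 152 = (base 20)56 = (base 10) 106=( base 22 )4I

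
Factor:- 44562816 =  - 2^7 * 3^2*101^1*383^1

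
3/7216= 3/7216 =0.00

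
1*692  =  692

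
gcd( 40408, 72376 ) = 8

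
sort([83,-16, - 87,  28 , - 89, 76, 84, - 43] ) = [ - 89, -87, - 43, - 16, 28,76, 83, 84] 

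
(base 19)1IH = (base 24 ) 160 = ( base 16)2D0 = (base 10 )720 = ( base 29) oo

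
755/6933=755/6933 = 0.11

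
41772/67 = 41772/67=623.46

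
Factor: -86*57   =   - 2^1 * 3^1*19^1*43^1 = - 4902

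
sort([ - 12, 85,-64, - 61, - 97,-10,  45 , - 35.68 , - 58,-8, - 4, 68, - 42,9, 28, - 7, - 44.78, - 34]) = [ - 97, - 64, - 61,-58 , - 44.78, - 42, - 35.68, - 34, - 12, - 10, -8, - 7, - 4 , 9,28,45, 68, 85]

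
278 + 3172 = 3450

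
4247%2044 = 159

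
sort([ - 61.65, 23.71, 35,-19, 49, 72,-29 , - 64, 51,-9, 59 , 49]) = [  -  64, - 61.65,-29,  -  19,- 9, 23.71, 35, 49, 49,51, 59,72]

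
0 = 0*8068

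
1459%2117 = 1459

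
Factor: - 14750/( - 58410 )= 25/99 = 3^( - 2)*5^2*11^( - 1)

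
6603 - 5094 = 1509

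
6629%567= 392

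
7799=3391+4408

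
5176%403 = 340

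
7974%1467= 639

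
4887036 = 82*59598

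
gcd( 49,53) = 1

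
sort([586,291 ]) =[ 291, 586]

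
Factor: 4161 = 3^1 * 19^1 * 73^1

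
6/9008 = 3/4504 = 0.00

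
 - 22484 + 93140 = 70656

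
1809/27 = 67 = 67.00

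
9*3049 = 27441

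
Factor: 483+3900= 4383 = 3^2 *487^1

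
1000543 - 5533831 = -4533288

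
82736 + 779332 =862068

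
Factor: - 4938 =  - 2^1*3^1 * 823^1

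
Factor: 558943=7^2  *11^1 * 17^1*61^1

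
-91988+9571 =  - 82417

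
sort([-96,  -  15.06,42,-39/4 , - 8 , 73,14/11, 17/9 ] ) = [  -  96, - 15.06, - 39/4,  -  8 , 14/11,17/9,42, 73]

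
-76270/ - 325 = 234 + 44/65 = 234.68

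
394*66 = 26004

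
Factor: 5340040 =2^3 *5^1*17^1*7853^1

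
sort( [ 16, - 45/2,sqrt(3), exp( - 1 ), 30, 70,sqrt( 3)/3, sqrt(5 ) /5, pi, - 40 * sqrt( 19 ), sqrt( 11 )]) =[ - 40*sqrt( 19), - 45/2, exp( - 1) , sqrt( 5 )/5, sqrt( 3 )/3, sqrt( 3), pi, sqrt( 11 ), 16, 30, 70] 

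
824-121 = 703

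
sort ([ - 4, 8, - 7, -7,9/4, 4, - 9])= [ - 9 , - 7, - 7, - 4,  9/4,4,8]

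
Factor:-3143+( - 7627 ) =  - 10770=-2^1*3^1*5^1*359^1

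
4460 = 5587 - 1127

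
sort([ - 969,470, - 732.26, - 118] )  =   [-969, - 732.26, - 118, 470 ]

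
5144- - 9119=14263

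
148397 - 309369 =-160972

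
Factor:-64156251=- 3^1*21385417^1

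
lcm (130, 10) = 130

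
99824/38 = 49912/19 = 2626.95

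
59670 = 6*9945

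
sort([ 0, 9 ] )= [0,9]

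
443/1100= 443/1100 = 0.40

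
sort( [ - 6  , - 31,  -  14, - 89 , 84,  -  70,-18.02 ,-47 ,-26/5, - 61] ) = [ - 89, - 70, - 61, - 47,- 31, - 18.02, - 14, - 6, - 26/5,84 ]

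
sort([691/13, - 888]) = [ - 888,691/13 ]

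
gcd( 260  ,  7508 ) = 4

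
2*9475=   18950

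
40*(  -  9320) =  - 372800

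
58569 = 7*8367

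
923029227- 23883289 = 899145938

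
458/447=1+ 11/447 = 1.02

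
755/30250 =151/6050  =  0.02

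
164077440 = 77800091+86277349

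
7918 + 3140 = 11058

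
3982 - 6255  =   - 2273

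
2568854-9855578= - 7286724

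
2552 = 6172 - 3620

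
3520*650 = 2288000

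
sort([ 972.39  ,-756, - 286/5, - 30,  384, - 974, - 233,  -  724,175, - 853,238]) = [ - 974, - 853,-756, - 724, - 233 , - 286/5, - 30,175, 238,384,972.39]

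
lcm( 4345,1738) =8690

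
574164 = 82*7002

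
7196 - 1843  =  5353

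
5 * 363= 1815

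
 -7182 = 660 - 7842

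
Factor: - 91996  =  -2^2*109^1*211^1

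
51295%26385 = 24910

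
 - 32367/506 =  - 32367/506 = - 63.97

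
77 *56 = 4312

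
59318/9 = 6590 + 8/9 = 6590.89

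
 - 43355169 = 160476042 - 203831211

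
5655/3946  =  1+ 1709/3946 = 1.43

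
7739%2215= 1094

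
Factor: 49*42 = 2^1*3^1 *7^3  =  2058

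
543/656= 543/656=0.83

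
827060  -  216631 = 610429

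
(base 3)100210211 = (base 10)7150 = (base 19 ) 10f6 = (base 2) 1101111101110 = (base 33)6im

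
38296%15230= 7836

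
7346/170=43 + 18/85 = 43.21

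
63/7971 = 21/2657 = 0.01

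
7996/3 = 2665 + 1/3 = 2665.33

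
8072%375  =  197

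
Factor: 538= 2^1*269^1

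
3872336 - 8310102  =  -4437766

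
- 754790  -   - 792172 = 37382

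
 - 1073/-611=1073/611 =1.76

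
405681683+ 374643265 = 780324948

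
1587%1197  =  390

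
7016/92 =76 + 6/23= 76.26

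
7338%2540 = 2258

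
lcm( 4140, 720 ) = 16560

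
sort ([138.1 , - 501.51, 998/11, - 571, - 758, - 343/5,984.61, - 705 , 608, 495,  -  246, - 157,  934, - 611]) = [ - 758, - 705,-611 , - 571, - 501.51, - 246,-157, - 343/5  ,  998/11,138.1,495,608,934,984.61 ] 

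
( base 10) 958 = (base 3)1022111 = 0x3be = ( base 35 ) rd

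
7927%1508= 387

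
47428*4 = 189712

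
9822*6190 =60798180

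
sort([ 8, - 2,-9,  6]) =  [-9, - 2 , 6,8 ]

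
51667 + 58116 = 109783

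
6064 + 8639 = 14703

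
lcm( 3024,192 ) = 12096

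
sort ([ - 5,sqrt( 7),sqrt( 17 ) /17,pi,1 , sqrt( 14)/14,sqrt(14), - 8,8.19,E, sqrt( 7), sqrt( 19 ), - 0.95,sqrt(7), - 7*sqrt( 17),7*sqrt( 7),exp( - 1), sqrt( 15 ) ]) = [-7*sqrt( 17), - 8, - 5, - 0.95,sqrt(17) /17, sqrt( 14 ) /14 , exp( - 1),1, sqrt(7 ), sqrt( 7),sqrt( 7), E,pi , sqrt(14), sqrt(15), sqrt( 19), 8.19, 7 * sqrt(7) ] 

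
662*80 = 52960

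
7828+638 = 8466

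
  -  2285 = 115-2400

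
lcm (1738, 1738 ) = 1738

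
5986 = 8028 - 2042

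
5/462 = 5/462 = 0.01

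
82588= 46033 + 36555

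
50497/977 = 51 + 670/977 = 51.69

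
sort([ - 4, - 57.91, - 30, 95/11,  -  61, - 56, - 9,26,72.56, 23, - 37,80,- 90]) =[ -90,- 61, - 57.91, - 56, - 37,-30, - 9, - 4, 95/11, 23,26,  72.56,80 ]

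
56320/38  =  1482 + 2/19 = 1482.11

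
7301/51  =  7301/51 = 143.16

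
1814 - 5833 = -4019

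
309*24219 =7483671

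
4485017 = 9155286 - 4670269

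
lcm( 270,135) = 270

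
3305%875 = 680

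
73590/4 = 18397+1/2 = 18397.50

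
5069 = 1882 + 3187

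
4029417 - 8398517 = -4369100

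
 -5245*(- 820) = 4300900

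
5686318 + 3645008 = 9331326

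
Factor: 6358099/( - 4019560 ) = - 2^( - 3 )*5^ ( - 1)*11^1*67^1*317^( - 2 )*8627^1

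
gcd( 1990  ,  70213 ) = 1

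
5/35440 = 1/7088 = 0.00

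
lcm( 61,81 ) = 4941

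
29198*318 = 9284964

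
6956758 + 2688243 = 9645001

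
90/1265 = 18/253=0.07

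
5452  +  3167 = 8619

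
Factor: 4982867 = 29^1*171823^1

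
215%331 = 215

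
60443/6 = 60443/6 = 10073.83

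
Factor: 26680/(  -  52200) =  - 23/45=- 3^( - 2 )*5^(- 1)*23^1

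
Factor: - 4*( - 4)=16 =2^4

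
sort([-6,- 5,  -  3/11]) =[ -6,-5, - 3/11]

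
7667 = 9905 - 2238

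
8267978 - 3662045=4605933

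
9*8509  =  76581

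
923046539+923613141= 1846659680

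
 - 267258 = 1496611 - 1763869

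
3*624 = 1872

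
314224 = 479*656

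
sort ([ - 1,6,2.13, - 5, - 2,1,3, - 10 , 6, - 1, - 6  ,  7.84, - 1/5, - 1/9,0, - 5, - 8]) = [ - 10,-8, - 6, - 5, - 5,- 2 , - 1, - 1, - 1/5, - 1/9, 0,1 , 2.13 , 3, 6,6, 7.84]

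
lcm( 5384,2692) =5384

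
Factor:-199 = -199^1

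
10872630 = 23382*465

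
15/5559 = 5/1853 = 0.00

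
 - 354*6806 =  - 2409324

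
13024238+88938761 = 101962999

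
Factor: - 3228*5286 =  - 2^3 * 3^2*269^1*881^1=- 17063208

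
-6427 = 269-6696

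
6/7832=3/3916= 0.00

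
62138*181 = 11246978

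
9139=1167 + 7972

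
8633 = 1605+7028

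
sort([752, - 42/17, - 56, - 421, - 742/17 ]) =[-421, - 56,-742/17, - 42/17,752] 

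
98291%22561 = 8047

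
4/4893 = 4/4893= 0.00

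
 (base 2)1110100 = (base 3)11022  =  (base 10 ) 116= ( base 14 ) 84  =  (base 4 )1310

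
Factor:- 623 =-7^1*89^1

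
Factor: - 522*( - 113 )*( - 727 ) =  - 42882822  =  - 2^1*3^2*29^1*113^1*727^1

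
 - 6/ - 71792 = 3/35896 = 0.00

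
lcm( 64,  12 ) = 192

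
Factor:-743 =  - 743^1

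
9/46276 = 9/46276 = 0.00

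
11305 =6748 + 4557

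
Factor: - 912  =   - 2^4*3^1*19^1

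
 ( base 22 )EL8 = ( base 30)81G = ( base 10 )7246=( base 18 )146a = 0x1C4E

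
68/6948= 17/1737 = 0.01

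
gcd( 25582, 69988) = 2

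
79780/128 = 623+9/32  =  623.28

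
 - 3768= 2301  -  6069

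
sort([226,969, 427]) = [226, 427, 969] 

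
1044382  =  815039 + 229343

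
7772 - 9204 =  - 1432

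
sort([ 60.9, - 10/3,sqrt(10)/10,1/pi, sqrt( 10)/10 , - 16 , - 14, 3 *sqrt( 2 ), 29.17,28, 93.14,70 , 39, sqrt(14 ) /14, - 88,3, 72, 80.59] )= [ - 88, - 16, - 14, - 10/3 , sqrt (14) /14, sqrt( 10)/10, sqrt ( 10)/10,1/pi, 3, 3*sqrt( 2 ),28, 29.17, 39, 60.9, 70,72,80.59, 93.14] 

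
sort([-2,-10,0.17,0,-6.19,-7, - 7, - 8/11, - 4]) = [ - 10, - 7, - 7,-6.19 , - 4, - 2,-8/11,  0, 0.17]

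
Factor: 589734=2^1*3^3*67^1*163^1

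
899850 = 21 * 42850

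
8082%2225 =1407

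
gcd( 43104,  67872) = 96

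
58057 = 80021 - 21964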